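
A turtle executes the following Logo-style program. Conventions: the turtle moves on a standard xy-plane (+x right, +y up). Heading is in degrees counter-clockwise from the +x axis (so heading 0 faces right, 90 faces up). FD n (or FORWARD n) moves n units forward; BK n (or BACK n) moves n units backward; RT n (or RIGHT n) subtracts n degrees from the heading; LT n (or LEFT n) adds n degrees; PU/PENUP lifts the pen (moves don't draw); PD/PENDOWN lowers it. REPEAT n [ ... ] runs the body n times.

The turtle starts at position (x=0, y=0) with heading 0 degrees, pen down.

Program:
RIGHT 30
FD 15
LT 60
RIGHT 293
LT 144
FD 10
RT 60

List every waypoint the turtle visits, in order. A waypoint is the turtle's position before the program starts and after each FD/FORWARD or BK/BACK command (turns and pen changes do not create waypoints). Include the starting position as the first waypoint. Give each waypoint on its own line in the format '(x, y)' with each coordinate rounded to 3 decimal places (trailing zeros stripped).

Answer: (0, 0)
(12.99, -7.5)
(8.142, -16.246)

Derivation:
Executing turtle program step by step:
Start: pos=(0,0), heading=0, pen down
RT 30: heading 0 -> 330
FD 15: (0,0) -> (12.99,-7.5) [heading=330, draw]
LT 60: heading 330 -> 30
RT 293: heading 30 -> 97
LT 144: heading 97 -> 241
FD 10: (12.99,-7.5) -> (8.142,-16.246) [heading=241, draw]
RT 60: heading 241 -> 181
Final: pos=(8.142,-16.246), heading=181, 2 segment(s) drawn
Waypoints (3 total):
(0, 0)
(12.99, -7.5)
(8.142, -16.246)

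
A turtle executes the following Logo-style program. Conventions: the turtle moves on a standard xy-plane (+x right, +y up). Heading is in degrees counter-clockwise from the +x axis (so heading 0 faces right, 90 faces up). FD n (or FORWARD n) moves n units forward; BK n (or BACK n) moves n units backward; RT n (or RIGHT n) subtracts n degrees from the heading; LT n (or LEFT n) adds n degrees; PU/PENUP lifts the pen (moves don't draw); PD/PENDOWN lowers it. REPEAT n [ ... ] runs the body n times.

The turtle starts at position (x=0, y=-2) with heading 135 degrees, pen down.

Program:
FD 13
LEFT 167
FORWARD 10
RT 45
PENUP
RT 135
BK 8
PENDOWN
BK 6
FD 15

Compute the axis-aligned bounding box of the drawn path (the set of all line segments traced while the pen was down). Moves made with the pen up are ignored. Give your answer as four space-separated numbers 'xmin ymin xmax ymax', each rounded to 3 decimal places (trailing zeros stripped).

Executing turtle program step by step:
Start: pos=(0,-2), heading=135, pen down
FD 13: (0,-2) -> (-9.192,7.192) [heading=135, draw]
LT 167: heading 135 -> 302
FD 10: (-9.192,7.192) -> (-3.893,-1.288) [heading=302, draw]
RT 45: heading 302 -> 257
PU: pen up
RT 135: heading 257 -> 122
BK 8: (-3.893,-1.288) -> (0.346,-8.072) [heading=122, move]
PD: pen down
BK 6: (0.346,-8.072) -> (3.526,-13.161) [heading=122, draw]
FD 15: (3.526,-13.161) -> (-4.423,-0.44) [heading=122, draw]
Final: pos=(-4.423,-0.44), heading=122, 4 segment(s) drawn

Segment endpoints: x in {-9.192, -4.423, -3.893, 0, 0.346, 3.526}, y in {-13.161, -8.072, -2, -1.288, -0.44, 7.192}
xmin=-9.192, ymin=-13.161, xmax=3.526, ymax=7.192

Answer: -9.192 -13.161 3.526 7.192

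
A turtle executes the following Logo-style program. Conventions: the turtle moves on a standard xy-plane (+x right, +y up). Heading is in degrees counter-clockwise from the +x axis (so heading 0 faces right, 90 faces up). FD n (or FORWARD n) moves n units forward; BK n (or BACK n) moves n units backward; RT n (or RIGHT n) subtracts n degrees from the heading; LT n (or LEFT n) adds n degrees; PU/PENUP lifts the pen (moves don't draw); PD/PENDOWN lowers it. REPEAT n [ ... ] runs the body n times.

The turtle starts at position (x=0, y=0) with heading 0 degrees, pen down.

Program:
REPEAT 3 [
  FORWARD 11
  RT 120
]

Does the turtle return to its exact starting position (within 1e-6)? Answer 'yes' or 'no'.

Answer: yes

Derivation:
Executing turtle program step by step:
Start: pos=(0,0), heading=0, pen down
REPEAT 3 [
  -- iteration 1/3 --
  FD 11: (0,0) -> (11,0) [heading=0, draw]
  RT 120: heading 0 -> 240
  -- iteration 2/3 --
  FD 11: (11,0) -> (5.5,-9.526) [heading=240, draw]
  RT 120: heading 240 -> 120
  -- iteration 3/3 --
  FD 11: (5.5,-9.526) -> (0,0) [heading=120, draw]
  RT 120: heading 120 -> 0
]
Final: pos=(0,0), heading=0, 3 segment(s) drawn

Start position: (0, 0)
Final position: (0, 0)
Distance = 0; < 1e-6 -> CLOSED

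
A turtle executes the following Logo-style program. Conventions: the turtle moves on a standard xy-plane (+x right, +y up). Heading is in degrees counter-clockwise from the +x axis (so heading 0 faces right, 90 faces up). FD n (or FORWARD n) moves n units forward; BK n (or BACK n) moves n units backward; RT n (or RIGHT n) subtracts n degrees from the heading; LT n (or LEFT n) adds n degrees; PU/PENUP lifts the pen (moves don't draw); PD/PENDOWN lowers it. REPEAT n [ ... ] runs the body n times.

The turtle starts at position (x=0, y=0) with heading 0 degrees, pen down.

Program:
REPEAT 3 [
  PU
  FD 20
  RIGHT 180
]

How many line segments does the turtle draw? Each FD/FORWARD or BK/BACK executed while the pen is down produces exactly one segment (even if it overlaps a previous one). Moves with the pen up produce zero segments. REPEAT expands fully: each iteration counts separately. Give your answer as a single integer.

Answer: 0

Derivation:
Executing turtle program step by step:
Start: pos=(0,0), heading=0, pen down
REPEAT 3 [
  -- iteration 1/3 --
  PU: pen up
  FD 20: (0,0) -> (20,0) [heading=0, move]
  RT 180: heading 0 -> 180
  -- iteration 2/3 --
  PU: pen up
  FD 20: (20,0) -> (0,0) [heading=180, move]
  RT 180: heading 180 -> 0
  -- iteration 3/3 --
  PU: pen up
  FD 20: (0,0) -> (20,0) [heading=0, move]
  RT 180: heading 0 -> 180
]
Final: pos=(20,0), heading=180, 0 segment(s) drawn
Segments drawn: 0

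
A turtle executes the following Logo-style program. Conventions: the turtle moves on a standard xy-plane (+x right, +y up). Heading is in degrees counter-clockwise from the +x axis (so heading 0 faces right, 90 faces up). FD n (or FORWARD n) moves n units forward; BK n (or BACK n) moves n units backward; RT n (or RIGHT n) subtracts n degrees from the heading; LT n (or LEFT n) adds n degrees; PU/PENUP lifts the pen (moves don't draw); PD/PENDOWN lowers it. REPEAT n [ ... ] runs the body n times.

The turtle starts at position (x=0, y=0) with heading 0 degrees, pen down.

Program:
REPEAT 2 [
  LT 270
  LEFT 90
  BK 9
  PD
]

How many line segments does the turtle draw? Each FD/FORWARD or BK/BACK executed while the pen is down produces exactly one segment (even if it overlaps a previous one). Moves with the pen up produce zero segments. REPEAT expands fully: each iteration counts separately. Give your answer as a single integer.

Executing turtle program step by step:
Start: pos=(0,0), heading=0, pen down
REPEAT 2 [
  -- iteration 1/2 --
  LT 270: heading 0 -> 270
  LT 90: heading 270 -> 0
  BK 9: (0,0) -> (-9,0) [heading=0, draw]
  PD: pen down
  -- iteration 2/2 --
  LT 270: heading 0 -> 270
  LT 90: heading 270 -> 0
  BK 9: (-9,0) -> (-18,0) [heading=0, draw]
  PD: pen down
]
Final: pos=(-18,0), heading=0, 2 segment(s) drawn
Segments drawn: 2

Answer: 2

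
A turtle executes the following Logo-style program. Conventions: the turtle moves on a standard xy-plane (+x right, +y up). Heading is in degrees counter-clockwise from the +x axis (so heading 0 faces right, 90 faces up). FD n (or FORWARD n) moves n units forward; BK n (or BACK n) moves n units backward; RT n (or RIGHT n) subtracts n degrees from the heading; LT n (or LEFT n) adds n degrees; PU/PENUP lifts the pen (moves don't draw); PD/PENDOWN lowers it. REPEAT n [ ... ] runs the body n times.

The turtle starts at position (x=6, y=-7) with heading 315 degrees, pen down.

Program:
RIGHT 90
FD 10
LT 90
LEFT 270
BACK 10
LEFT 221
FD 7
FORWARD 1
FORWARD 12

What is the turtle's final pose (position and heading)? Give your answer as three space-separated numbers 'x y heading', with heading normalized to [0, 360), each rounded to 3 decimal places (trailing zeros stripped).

Answer: 7.395 12.951 86

Derivation:
Executing turtle program step by step:
Start: pos=(6,-7), heading=315, pen down
RT 90: heading 315 -> 225
FD 10: (6,-7) -> (-1.071,-14.071) [heading=225, draw]
LT 90: heading 225 -> 315
LT 270: heading 315 -> 225
BK 10: (-1.071,-14.071) -> (6,-7) [heading=225, draw]
LT 221: heading 225 -> 86
FD 7: (6,-7) -> (6.488,-0.017) [heading=86, draw]
FD 1: (6.488,-0.017) -> (6.558,0.981) [heading=86, draw]
FD 12: (6.558,0.981) -> (7.395,12.951) [heading=86, draw]
Final: pos=(7.395,12.951), heading=86, 5 segment(s) drawn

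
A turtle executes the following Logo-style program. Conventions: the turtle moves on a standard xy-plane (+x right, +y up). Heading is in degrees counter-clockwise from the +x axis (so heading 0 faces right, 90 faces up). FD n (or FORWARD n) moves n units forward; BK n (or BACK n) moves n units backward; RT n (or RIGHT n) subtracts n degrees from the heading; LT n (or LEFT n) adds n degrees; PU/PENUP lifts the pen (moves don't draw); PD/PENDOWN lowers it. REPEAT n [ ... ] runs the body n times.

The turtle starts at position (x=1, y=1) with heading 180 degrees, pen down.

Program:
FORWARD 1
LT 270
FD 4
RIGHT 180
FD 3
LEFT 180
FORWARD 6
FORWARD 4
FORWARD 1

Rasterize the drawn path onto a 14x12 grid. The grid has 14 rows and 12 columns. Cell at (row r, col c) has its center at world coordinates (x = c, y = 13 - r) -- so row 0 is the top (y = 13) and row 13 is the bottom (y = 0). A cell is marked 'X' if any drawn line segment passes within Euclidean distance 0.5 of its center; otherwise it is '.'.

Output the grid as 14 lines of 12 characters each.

Answer: X...........
X...........
X...........
X...........
X...........
X...........
X...........
X...........
X...........
X...........
X...........
X...........
XX..........
............

Derivation:
Segment 0: (1,1) -> (0,1)
Segment 1: (0,1) -> (0,5)
Segment 2: (0,5) -> (0,2)
Segment 3: (0,2) -> (0,8)
Segment 4: (0,8) -> (0,12)
Segment 5: (0,12) -> (0,13)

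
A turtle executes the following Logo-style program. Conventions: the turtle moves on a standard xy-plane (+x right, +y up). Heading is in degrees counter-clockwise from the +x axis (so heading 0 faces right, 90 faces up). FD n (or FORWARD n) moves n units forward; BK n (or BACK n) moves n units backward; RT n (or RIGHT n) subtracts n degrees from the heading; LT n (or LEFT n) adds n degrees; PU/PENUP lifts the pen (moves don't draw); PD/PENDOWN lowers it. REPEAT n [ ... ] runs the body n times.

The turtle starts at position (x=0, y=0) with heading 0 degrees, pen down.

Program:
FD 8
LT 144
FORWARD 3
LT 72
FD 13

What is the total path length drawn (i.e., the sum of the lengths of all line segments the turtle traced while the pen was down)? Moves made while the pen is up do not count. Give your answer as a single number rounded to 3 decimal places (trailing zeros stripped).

Answer: 24

Derivation:
Executing turtle program step by step:
Start: pos=(0,0), heading=0, pen down
FD 8: (0,0) -> (8,0) [heading=0, draw]
LT 144: heading 0 -> 144
FD 3: (8,0) -> (5.573,1.763) [heading=144, draw]
LT 72: heading 144 -> 216
FD 13: (5.573,1.763) -> (-4.944,-5.878) [heading=216, draw]
Final: pos=(-4.944,-5.878), heading=216, 3 segment(s) drawn

Segment lengths:
  seg 1: (0,0) -> (8,0), length = 8
  seg 2: (8,0) -> (5.573,1.763), length = 3
  seg 3: (5.573,1.763) -> (-4.944,-5.878), length = 13
Total = 24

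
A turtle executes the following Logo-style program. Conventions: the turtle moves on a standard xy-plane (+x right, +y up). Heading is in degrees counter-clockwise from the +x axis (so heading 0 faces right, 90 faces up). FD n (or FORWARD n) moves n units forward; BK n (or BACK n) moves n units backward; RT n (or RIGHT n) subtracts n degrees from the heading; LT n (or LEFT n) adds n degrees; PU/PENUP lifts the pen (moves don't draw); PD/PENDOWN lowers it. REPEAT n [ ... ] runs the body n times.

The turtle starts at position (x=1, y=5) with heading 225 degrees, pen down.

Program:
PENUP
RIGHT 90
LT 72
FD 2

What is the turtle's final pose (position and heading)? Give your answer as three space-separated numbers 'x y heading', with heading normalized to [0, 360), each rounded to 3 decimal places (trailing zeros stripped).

Executing turtle program step by step:
Start: pos=(1,5), heading=225, pen down
PU: pen up
RT 90: heading 225 -> 135
LT 72: heading 135 -> 207
FD 2: (1,5) -> (-0.782,4.092) [heading=207, move]
Final: pos=(-0.782,4.092), heading=207, 0 segment(s) drawn

Answer: -0.782 4.092 207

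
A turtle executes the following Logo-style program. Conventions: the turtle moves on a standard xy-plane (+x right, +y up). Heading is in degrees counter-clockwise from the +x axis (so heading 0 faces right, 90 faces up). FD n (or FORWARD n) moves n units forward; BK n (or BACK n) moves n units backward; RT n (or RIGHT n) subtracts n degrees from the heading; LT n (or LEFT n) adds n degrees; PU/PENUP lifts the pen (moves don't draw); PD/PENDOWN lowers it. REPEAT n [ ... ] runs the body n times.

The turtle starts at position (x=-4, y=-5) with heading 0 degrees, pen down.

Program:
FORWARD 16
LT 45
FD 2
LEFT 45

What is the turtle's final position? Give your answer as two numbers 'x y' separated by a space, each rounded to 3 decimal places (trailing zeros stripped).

Executing turtle program step by step:
Start: pos=(-4,-5), heading=0, pen down
FD 16: (-4,-5) -> (12,-5) [heading=0, draw]
LT 45: heading 0 -> 45
FD 2: (12,-5) -> (13.414,-3.586) [heading=45, draw]
LT 45: heading 45 -> 90
Final: pos=(13.414,-3.586), heading=90, 2 segment(s) drawn

Answer: 13.414 -3.586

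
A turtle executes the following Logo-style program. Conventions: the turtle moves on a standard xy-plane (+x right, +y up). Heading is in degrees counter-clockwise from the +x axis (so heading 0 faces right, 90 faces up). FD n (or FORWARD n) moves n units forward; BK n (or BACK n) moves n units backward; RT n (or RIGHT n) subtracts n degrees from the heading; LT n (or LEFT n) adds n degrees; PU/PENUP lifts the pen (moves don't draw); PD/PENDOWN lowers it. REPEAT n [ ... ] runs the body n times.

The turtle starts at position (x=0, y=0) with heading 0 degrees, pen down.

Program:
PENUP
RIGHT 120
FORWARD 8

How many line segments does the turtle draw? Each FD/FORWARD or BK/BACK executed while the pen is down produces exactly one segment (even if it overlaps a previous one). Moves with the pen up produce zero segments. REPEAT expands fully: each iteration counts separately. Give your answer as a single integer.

Executing turtle program step by step:
Start: pos=(0,0), heading=0, pen down
PU: pen up
RT 120: heading 0 -> 240
FD 8: (0,0) -> (-4,-6.928) [heading=240, move]
Final: pos=(-4,-6.928), heading=240, 0 segment(s) drawn
Segments drawn: 0

Answer: 0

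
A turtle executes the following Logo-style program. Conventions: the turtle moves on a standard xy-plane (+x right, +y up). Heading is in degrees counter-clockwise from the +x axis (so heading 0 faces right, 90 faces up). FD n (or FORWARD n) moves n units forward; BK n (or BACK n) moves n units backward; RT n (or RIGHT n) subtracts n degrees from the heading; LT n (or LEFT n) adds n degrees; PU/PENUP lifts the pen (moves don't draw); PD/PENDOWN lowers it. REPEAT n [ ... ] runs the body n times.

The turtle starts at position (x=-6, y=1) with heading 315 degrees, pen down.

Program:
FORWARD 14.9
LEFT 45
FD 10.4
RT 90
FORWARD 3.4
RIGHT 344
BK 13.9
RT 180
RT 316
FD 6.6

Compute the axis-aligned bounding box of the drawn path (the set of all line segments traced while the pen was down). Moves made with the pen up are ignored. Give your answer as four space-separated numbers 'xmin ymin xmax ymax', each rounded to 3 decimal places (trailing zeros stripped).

Answer: -6 -12.936 14.936 3.726

Derivation:
Executing turtle program step by step:
Start: pos=(-6,1), heading=315, pen down
FD 14.9: (-6,1) -> (4.536,-9.536) [heading=315, draw]
LT 45: heading 315 -> 0
FD 10.4: (4.536,-9.536) -> (14.936,-9.536) [heading=0, draw]
RT 90: heading 0 -> 270
FD 3.4: (14.936,-9.536) -> (14.936,-12.936) [heading=270, draw]
RT 344: heading 270 -> 286
BK 13.9: (14.936,-12.936) -> (11.105,0.426) [heading=286, draw]
RT 180: heading 286 -> 106
RT 316: heading 106 -> 150
FD 6.6: (11.105,0.426) -> (5.389,3.726) [heading=150, draw]
Final: pos=(5.389,3.726), heading=150, 5 segment(s) drawn

Segment endpoints: x in {-6, 4.536, 5.389, 11.105, 14.936}, y in {-12.936, -9.536, -9.536, 0.426, 1, 3.726}
xmin=-6, ymin=-12.936, xmax=14.936, ymax=3.726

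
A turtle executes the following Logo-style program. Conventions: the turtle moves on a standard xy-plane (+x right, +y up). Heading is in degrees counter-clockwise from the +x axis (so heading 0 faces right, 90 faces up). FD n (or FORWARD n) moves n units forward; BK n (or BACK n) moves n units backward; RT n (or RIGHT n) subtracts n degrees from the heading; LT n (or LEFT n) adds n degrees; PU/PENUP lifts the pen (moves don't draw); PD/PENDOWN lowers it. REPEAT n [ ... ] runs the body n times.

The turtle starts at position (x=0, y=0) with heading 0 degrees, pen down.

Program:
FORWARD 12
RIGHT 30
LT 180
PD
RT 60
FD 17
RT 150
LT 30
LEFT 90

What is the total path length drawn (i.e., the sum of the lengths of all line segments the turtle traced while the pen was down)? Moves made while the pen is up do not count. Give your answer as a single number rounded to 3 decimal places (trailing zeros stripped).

Answer: 29

Derivation:
Executing turtle program step by step:
Start: pos=(0,0), heading=0, pen down
FD 12: (0,0) -> (12,0) [heading=0, draw]
RT 30: heading 0 -> 330
LT 180: heading 330 -> 150
PD: pen down
RT 60: heading 150 -> 90
FD 17: (12,0) -> (12,17) [heading=90, draw]
RT 150: heading 90 -> 300
LT 30: heading 300 -> 330
LT 90: heading 330 -> 60
Final: pos=(12,17), heading=60, 2 segment(s) drawn

Segment lengths:
  seg 1: (0,0) -> (12,0), length = 12
  seg 2: (12,0) -> (12,17), length = 17
Total = 29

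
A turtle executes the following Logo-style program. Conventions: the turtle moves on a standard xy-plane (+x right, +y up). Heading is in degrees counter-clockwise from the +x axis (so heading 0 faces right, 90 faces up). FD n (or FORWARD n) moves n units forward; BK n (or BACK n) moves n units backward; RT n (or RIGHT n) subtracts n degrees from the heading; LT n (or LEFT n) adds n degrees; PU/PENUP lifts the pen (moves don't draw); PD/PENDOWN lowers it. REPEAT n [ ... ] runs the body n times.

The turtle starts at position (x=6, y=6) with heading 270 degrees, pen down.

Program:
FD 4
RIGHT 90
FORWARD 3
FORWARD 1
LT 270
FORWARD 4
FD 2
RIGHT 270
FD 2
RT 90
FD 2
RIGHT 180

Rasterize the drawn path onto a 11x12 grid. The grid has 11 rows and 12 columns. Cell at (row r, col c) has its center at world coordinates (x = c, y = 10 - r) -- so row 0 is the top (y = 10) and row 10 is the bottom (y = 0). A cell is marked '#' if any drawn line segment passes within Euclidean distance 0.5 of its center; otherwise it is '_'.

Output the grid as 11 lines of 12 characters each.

Answer: #___________
#___________
###_________
__#_________
__#___#_____
__#___#_____
__#___#_____
__#___#_____
__#####_____
____________
____________

Derivation:
Segment 0: (6,6) -> (6,2)
Segment 1: (6,2) -> (3,2)
Segment 2: (3,2) -> (2,2)
Segment 3: (2,2) -> (2,6)
Segment 4: (2,6) -> (2,8)
Segment 5: (2,8) -> (0,8)
Segment 6: (0,8) -> (0,10)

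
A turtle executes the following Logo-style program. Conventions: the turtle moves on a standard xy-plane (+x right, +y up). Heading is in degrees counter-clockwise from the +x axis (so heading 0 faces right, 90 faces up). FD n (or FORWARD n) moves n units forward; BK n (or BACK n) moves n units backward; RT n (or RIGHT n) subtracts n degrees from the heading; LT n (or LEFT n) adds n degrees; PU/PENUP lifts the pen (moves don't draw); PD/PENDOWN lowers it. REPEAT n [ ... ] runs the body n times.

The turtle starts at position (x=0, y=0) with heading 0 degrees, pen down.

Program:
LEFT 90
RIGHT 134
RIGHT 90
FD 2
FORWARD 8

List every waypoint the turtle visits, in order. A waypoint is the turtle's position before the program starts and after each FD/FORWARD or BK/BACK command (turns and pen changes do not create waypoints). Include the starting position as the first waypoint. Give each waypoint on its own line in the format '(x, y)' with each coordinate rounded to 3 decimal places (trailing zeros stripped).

Executing turtle program step by step:
Start: pos=(0,0), heading=0, pen down
LT 90: heading 0 -> 90
RT 134: heading 90 -> 316
RT 90: heading 316 -> 226
FD 2: (0,0) -> (-1.389,-1.439) [heading=226, draw]
FD 8: (-1.389,-1.439) -> (-6.947,-7.193) [heading=226, draw]
Final: pos=(-6.947,-7.193), heading=226, 2 segment(s) drawn
Waypoints (3 total):
(0, 0)
(-1.389, -1.439)
(-6.947, -7.193)

Answer: (0, 0)
(-1.389, -1.439)
(-6.947, -7.193)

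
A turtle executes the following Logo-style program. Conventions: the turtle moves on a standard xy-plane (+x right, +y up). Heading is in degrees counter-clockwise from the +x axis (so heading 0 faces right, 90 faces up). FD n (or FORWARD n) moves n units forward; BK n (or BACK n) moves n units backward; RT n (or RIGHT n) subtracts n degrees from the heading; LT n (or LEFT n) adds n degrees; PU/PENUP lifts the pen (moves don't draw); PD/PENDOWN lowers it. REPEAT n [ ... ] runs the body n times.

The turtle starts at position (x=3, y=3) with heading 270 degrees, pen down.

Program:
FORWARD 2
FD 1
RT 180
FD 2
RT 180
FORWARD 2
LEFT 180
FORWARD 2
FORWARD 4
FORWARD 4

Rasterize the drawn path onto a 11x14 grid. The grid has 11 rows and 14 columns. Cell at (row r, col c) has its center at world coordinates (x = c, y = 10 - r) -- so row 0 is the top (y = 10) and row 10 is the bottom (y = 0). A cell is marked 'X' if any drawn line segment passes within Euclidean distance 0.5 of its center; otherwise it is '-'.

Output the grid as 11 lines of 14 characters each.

Segment 0: (3,3) -> (3,1)
Segment 1: (3,1) -> (3,0)
Segment 2: (3,0) -> (3,2)
Segment 3: (3,2) -> (3,0)
Segment 4: (3,0) -> (3,2)
Segment 5: (3,2) -> (3,6)
Segment 6: (3,6) -> (3,10)

Answer: ---X----------
---X----------
---X----------
---X----------
---X----------
---X----------
---X----------
---X----------
---X----------
---X----------
---X----------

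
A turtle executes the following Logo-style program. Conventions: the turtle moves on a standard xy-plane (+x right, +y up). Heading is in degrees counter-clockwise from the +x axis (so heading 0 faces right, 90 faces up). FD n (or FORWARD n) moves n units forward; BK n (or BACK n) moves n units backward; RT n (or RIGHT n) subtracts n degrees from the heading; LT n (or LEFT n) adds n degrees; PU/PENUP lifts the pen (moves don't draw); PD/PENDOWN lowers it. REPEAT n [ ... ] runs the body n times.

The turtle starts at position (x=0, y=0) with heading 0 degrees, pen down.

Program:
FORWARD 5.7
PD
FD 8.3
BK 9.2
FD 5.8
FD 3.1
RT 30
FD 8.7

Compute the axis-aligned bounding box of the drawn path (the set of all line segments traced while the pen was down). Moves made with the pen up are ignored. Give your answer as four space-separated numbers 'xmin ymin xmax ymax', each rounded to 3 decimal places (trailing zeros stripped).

Executing turtle program step by step:
Start: pos=(0,0), heading=0, pen down
FD 5.7: (0,0) -> (5.7,0) [heading=0, draw]
PD: pen down
FD 8.3: (5.7,0) -> (14,0) [heading=0, draw]
BK 9.2: (14,0) -> (4.8,0) [heading=0, draw]
FD 5.8: (4.8,0) -> (10.6,0) [heading=0, draw]
FD 3.1: (10.6,0) -> (13.7,0) [heading=0, draw]
RT 30: heading 0 -> 330
FD 8.7: (13.7,0) -> (21.234,-4.35) [heading=330, draw]
Final: pos=(21.234,-4.35), heading=330, 6 segment(s) drawn

Segment endpoints: x in {0, 4.8, 5.7, 10.6, 13.7, 14, 21.234}, y in {-4.35, 0}
xmin=0, ymin=-4.35, xmax=21.234, ymax=0

Answer: 0 -4.35 21.234 0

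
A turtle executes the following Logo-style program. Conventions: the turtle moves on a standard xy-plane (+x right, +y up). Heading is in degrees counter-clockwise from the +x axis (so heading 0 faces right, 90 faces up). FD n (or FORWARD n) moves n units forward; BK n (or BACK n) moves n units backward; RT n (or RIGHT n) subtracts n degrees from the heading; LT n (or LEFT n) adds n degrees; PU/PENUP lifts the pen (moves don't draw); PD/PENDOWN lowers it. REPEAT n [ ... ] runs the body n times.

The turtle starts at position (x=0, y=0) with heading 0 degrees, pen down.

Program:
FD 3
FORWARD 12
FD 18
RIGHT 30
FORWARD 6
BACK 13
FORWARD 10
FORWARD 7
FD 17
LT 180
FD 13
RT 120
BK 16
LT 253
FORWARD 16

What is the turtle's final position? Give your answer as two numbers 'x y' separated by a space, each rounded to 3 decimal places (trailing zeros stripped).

Executing turtle program step by step:
Start: pos=(0,0), heading=0, pen down
FD 3: (0,0) -> (3,0) [heading=0, draw]
FD 12: (3,0) -> (15,0) [heading=0, draw]
FD 18: (15,0) -> (33,0) [heading=0, draw]
RT 30: heading 0 -> 330
FD 6: (33,0) -> (38.196,-3) [heading=330, draw]
BK 13: (38.196,-3) -> (26.938,3.5) [heading=330, draw]
FD 10: (26.938,3.5) -> (35.598,-1.5) [heading=330, draw]
FD 7: (35.598,-1.5) -> (41.66,-5) [heading=330, draw]
FD 17: (41.66,-5) -> (56.383,-13.5) [heading=330, draw]
LT 180: heading 330 -> 150
FD 13: (56.383,-13.5) -> (45.124,-7) [heading=150, draw]
RT 120: heading 150 -> 30
BK 16: (45.124,-7) -> (31.268,-15) [heading=30, draw]
LT 253: heading 30 -> 283
FD 16: (31.268,-15) -> (34.867,-30.59) [heading=283, draw]
Final: pos=(34.867,-30.59), heading=283, 11 segment(s) drawn

Answer: 34.867 -30.59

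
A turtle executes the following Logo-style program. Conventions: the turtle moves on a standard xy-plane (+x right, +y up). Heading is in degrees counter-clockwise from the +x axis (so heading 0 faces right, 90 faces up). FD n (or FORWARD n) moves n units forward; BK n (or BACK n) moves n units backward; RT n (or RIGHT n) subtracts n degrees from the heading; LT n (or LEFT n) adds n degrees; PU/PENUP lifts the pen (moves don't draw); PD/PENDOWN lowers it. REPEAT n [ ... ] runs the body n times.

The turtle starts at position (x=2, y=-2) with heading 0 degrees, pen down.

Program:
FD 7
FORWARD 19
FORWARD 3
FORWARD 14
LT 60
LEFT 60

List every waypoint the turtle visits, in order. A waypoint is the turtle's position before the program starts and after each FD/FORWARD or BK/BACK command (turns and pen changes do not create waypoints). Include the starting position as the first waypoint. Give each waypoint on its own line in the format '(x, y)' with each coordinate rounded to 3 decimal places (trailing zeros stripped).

Answer: (2, -2)
(9, -2)
(28, -2)
(31, -2)
(45, -2)

Derivation:
Executing turtle program step by step:
Start: pos=(2,-2), heading=0, pen down
FD 7: (2,-2) -> (9,-2) [heading=0, draw]
FD 19: (9,-2) -> (28,-2) [heading=0, draw]
FD 3: (28,-2) -> (31,-2) [heading=0, draw]
FD 14: (31,-2) -> (45,-2) [heading=0, draw]
LT 60: heading 0 -> 60
LT 60: heading 60 -> 120
Final: pos=(45,-2), heading=120, 4 segment(s) drawn
Waypoints (5 total):
(2, -2)
(9, -2)
(28, -2)
(31, -2)
(45, -2)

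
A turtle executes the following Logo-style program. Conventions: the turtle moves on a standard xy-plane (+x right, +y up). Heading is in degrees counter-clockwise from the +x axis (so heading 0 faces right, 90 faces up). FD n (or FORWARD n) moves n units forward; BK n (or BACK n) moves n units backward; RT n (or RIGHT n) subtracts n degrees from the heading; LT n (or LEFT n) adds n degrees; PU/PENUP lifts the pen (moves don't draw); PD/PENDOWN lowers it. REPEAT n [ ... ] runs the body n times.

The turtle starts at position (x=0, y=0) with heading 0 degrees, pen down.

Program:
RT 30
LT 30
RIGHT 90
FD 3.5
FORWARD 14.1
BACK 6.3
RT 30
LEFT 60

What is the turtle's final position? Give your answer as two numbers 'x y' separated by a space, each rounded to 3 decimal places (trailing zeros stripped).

Executing turtle program step by step:
Start: pos=(0,0), heading=0, pen down
RT 30: heading 0 -> 330
LT 30: heading 330 -> 0
RT 90: heading 0 -> 270
FD 3.5: (0,0) -> (0,-3.5) [heading=270, draw]
FD 14.1: (0,-3.5) -> (0,-17.6) [heading=270, draw]
BK 6.3: (0,-17.6) -> (0,-11.3) [heading=270, draw]
RT 30: heading 270 -> 240
LT 60: heading 240 -> 300
Final: pos=(0,-11.3), heading=300, 3 segment(s) drawn

Answer: 0 -11.3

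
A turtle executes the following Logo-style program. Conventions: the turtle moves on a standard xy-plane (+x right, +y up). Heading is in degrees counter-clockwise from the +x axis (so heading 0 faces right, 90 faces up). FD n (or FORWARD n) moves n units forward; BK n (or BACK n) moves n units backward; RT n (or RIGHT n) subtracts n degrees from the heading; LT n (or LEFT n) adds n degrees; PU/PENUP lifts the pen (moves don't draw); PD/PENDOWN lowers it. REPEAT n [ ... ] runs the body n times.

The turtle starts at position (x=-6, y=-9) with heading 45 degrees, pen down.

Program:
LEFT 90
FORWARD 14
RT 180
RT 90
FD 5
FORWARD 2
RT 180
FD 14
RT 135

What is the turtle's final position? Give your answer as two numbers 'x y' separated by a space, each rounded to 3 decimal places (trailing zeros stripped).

Executing turtle program step by step:
Start: pos=(-6,-9), heading=45, pen down
LT 90: heading 45 -> 135
FD 14: (-6,-9) -> (-15.899,0.899) [heading=135, draw]
RT 180: heading 135 -> 315
RT 90: heading 315 -> 225
FD 5: (-15.899,0.899) -> (-19.435,-2.636) [heading=225, draw]
FD 2: (-19.435,-2.636) -> (-20.849,-4.05) [heading=225, draw]
RT 180: heading 225 -> 45
FD 14: (-20.849,-4.05) -> (-10.95,5.849) [heading=45, draw]
RT 135: heading 45 -> 270
Final: pos=(-10.95,5.849), heading=270, 4 segment(s) drawn

Answer: -10.95 5.849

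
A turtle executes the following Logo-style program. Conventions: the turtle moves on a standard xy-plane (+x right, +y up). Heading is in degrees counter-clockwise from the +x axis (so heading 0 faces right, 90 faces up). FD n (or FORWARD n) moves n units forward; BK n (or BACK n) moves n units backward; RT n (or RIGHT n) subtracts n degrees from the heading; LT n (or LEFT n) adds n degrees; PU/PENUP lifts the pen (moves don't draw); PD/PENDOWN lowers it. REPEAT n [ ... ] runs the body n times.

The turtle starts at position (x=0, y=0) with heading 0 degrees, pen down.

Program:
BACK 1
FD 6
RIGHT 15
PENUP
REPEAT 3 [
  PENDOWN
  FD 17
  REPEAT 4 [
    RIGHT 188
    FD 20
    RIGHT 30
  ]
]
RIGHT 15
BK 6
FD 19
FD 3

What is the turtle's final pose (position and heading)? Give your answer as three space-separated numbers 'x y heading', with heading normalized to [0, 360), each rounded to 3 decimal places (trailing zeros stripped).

Answer: -4.105 -19.693 234

Derivation:
Executing turtle program step by step:
Start: pos=(0,0), heading=0, pen down
BK 1: (0,0) -> (-1,0) [heading=0, draw]
FD 6: (-1,0) -> (5,0) [heading=0, draw]
RT 15: heading 0 -> 345
PU: pen up
REPEAT 3 [
  -- iteration 1/3 --
  PD: pen down
  FD 17: (5,0) -> (21.421,-4.4) [heading=345, draw]
  REPEAT 4 [
    -- iteration 1/4 --
    RT 188: heading 345 -> 157
    FD 20: (21.421,-4.4) -> (3.011,3.415) [heading=157, draw]
    RT 30: heading 157 -> 127
    -- iteration 2/4 --
    RT 188: heading 127 -> 299
    FD 20: (3.011,3.415) -> (12.707,-14.078) [heading=299, draw]
    RT 30: heading 299 -> 269
    -- iteration 3/4 --
    RT 188: heading 269 -> 81
    FD 20: (12.707,-14.078) -> (15.836,5.676) [heading=81, draw]
    RT 30: heading 81 -> 51
    -- iteration 4/4 --
    RT 188: heading 51 -> 223
    FD 20: (15.836,5.676) -> (1.208,-7.964) [heading=223, draw]
    RT 30: heading 223 -> 193
  ]
  -- iteration 2/3 --
  PD: pen down
  FD 17: (1.208,-7.964) -> (-15.356,-11.788) [heading=193, draw]
  REPEAT 4 [
    -- iteration 1/4 --
    RT 188: heading 193 -> 5
    FD 20: (-15.356,-11.788) -> (4.568,-10.045) [heading=5, draw]
    RT 30: heading 5 -> 335
    -- iteration 2/4 --
    RT 188: heading 335 -> 147
    FD 20: (4.568,-10.045) -> (-12.205,0.848) [heading=147, draw]
    RT 30: heading 147 -> 117
    -- iteration 3/4 --
    RT 188: heading 117 -> 289
    FD 20: (-12.205,0.848) -> (-5.694,-18.063) [heading=289, draw]
    RT 30: heading 289 -> 259
    -- iteration 4/4 --
    RT 188: heading 259 -> 71
    FD 20: (-5.694,-18.063) -> (0.817,0.848) [heading=71, draw]
    RT 30: heading 71 -> 41
  ]
  -- iteration 3/3 --
  PD: pen down
  FD 17: (0.817,0.848) -> (13.647,12.001) [heading=41, draw]
  REPEAT 4 [
    -- iteration 1/4 --
    RT 188: heading 41 -> 213
    FD 20: (13.647,12.001) -> (-3.126,1.108) [heading=213, draw]
    RT 30: heading 213 -> 183
    -- iteration 2/4 --
    RT 188: heading 183 -> 355
    FD 20: (-3.126,1.108) -> (16.798,-0.635) [heading=355, draw]
    RT 30: heading 355 -> 325
    -- iteration 3/4 --
    RT 188: heading 325 -> 137
    FD 20: (16.798,-0.635) -> (2.171,13.005) [heading=137, draw]
    RT 30: heading 137 -> 107
    -- iteration 4/4 --
    RT 188: heading 107 -> 279
    FD 20: (2.171,13.005) -> (5.3,-6.749) [heading=279, draw]
    RT 30: heading 279 -> 249
  ]
]
RT 15: heading 249 -> 234
BK 6: (5.3,-6.749) -> (8.826,-1.895) [heading=234, draw]
FD 19: (8.826,-1.895) -> (-2.342,-17.266) [heading=234, draw]
FD 3: (-2.342,-17.266) -> (-4.105,-19.693) [heading=234, draw]
Final: pos=(-4.105,-19.693), heading=234, 20 segment(s) drawn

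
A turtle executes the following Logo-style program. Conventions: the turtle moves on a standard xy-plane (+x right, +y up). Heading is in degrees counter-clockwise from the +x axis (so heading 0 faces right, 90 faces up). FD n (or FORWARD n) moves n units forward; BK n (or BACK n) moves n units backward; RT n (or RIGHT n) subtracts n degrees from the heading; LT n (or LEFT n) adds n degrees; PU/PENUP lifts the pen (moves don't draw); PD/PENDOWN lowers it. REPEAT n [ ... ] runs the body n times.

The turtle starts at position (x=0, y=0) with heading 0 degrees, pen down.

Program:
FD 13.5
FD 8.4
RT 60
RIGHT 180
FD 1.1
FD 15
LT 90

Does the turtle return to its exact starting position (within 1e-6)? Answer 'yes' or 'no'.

Executing turtle program step by step:
Start: pos=(0,0), heading=0, pen down
FD 13.5: (0,0) -> (13.5,0) [heading=0, draw]
FD 8.4: (13.5,0) -> (21.9,0) [heading=0, draw]
RT 60: heading 0 -> 300
RT 180: heading 300 -> 120
FD 1.1: (21.9,0) -> (21.35,0.953) [heading=120, draw]
FD 15: (21.35,0.953) -> (13.85,13.943) [heading=120, draw]
LT 90: heading 120 -> 210
Final: pos=(13.85,13.943), heading=210, 4 segment(s) drawn

Start position: (0, 0)
Final position: (13.85, 13.943)
Distance = 19.653; >= 1e-6 -> NOT closed

Answer: no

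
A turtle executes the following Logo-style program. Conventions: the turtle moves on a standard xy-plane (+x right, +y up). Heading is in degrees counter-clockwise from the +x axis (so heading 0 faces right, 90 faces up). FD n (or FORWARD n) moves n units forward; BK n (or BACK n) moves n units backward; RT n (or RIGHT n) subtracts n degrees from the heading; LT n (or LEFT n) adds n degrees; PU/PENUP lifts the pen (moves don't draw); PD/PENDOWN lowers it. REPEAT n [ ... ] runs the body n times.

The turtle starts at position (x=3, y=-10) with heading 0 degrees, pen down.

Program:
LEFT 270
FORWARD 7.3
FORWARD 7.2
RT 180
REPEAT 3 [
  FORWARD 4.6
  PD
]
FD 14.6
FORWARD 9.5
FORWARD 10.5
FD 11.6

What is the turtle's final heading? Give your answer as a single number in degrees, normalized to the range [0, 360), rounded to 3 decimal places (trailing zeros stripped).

Answer: 90

Derivation:
Executing turtle program step by step:
Start: pos=(3,-10), heading=0, pen down
LT 270: heading 0 -> 270
FD 7.3: (3,-10) -> (3,-17.3) [heading=270, draw]
FD 7.2: (3,-17.3) -> (3,-24.5) [heading=270, draw]
RT 180: heading 270 -> 90
REPEAT 3 [
  -- iteration 1/3 --
  FD 4.6: (3,-24.5) -> (3,-19.9) [heading=90, draw]
  PD: pen down
  -- iteration 2/3 --
  FD 4.6: (3,-19.9) -> (3,-15.3) [heading=90, draw]
  PD: pen down
  -- iteration 3/3 --
  FD 4.6: (3,-15.3) -> (3,-10.7) [heading=90, draw]
  PD: pen down
]
FD 14.6: (3,-10.7) -> (3,3.9) [heading=90, draw]
FD 9.5: (3,3.9) -> (3,13.4) [heading=90, draw]
FD 10.5: (3,13.4) -> (3,23.9) [heading=90, draw]
FD 11.6: (3,23.9) -> (3,35.5) [heading=90, draw]
Final: pos=(3,35.5), heading=90, 9 segment(s) drawn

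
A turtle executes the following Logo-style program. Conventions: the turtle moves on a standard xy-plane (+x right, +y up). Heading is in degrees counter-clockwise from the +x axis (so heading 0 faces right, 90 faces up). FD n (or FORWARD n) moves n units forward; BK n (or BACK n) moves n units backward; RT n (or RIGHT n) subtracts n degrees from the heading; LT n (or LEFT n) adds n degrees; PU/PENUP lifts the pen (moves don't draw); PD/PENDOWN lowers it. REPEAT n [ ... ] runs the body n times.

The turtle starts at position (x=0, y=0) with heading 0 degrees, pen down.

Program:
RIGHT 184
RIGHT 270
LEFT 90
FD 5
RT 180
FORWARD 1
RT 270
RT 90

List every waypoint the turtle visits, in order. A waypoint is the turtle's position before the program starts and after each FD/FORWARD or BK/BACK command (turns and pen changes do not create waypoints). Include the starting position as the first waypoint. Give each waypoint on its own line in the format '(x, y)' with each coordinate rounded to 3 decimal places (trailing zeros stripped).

Answer: (0, 0)
(4.988, -0.349)
(3.99, -0.279)

Derivation:
Executing turtle program step by step:
Start: pos=(0,0), heading=0, pen down
RT 184: heading 0 -> 176
RT 270: heading 176 -> 266
LT 90: heading 266 -> 356
FD 5: (0,0) -> (4.988,-0.349) [heading=356, draw]
RT 180: heading 356 -> 176
FD 1: (4.988,-0.349) -> (3.99,-0.279) [heading=176, draw]
RT 270: heading 176 -> 266
RT 90: heading 266 -> 176
Final: pos=(3.99,-0.279), heading=176, 2 segment(s) drawn
Waypoints (3 total):
(0, 0)
(4.988, -0.349)
(3.99, -0.279)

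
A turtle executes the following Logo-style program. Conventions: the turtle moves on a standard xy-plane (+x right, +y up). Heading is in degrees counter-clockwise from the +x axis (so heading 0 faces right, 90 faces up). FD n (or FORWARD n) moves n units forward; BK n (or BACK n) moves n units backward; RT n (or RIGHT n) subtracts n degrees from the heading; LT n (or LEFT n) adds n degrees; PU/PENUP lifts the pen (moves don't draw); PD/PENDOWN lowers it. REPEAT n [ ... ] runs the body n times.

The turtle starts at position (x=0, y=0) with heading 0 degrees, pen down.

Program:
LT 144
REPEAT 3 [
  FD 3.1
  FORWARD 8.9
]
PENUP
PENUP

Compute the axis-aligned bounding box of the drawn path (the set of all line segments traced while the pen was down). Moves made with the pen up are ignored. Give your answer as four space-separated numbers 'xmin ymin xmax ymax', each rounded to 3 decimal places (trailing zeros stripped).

Answer: -29.125 0 0 21.16

Derivation:
Executing turtle program step by step:
Start: pos=(0,0), heading=0, pen down
LT 144: heading 0 -> 144
REPEAT 3 [
  -- iteration 1/3 --
  FD 3.1: (0,0) -> (-2.508,1.822) [heading=144, draw]
  FD 8.9: (-2.508,1.822) -> (-9.708,7.053) [heading=144, draw]
  -- iteration 2/3 --
  FD 3.1: (-9.708,7.053) -> (-12.216,8.876) [heading=144, draw]
  FD 8.9: (-12.216,8.876) -> (-19.416,14.107) [heading=144, draw]
  -- iteration 3/3 --
  FD 3.1: (-19.416,14.107) -> (-21.924,15.929) [heading=144, draw]
  FD 8.9: (-21.924,15.929) -> (-29.125,21.16) [heading=144, draw]
]
PU: pen up
PU: pen up
Final: pos=(-29.125,21.16), heading=144, 6 segment(s) drawn

Segment endpoints: x in {-29.125, -21.924, -19.416, -12.216, -9.708, -2.508, 0}, y in {0, 1.822, 7.053, 8.876, 14.107, 15.929, 21.16}
xmin=-29.125, ymin=0, xmax=0, ymax=21.16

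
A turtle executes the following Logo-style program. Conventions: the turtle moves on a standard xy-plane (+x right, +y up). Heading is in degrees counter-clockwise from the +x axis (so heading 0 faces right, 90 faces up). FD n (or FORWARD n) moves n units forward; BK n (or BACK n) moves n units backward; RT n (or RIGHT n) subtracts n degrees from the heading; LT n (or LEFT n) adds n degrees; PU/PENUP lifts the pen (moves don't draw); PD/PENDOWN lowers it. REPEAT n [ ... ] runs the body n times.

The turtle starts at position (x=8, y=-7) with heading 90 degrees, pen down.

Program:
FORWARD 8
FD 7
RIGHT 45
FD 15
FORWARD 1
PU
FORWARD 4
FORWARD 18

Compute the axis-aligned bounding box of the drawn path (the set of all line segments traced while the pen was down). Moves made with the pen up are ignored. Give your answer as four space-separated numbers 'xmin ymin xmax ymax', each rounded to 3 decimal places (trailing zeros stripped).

Answer: 8 -7 19.314 19.314

Derivation:
Executing turtle program step by step:
Start: pos=(8,-7), heading=90, pen down
FD 8: (8,-7) -> (8,1) [heading=90, draw]
FD 7: (8,1) -> (8,8) [heading=90, draw]
RT 45: heading 90 -> 45
FD 15: (8,8) -> (18.607,18.607) [heading=45, draw]
FD 1: (18.607,18.607) -> (19.314,19.314) [heading=45, draw]
PU: pen up
FD 4: (19.314,19.314) -> (22.142,22.142) [heading=45, move]
FD 18: (22.142,22.142) -> (34.87,34.87) [heading=45, move]
Final: pos=(34.87,34.87), heading=45, 4 segment(s) drawn

Segment endpoints: x in {8, 18.607, 19.314}, y in {-7, 1, 8, 18.607, 19.314}
xmin=8, ymin=-7, xmax=19.314, ymax=19.314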